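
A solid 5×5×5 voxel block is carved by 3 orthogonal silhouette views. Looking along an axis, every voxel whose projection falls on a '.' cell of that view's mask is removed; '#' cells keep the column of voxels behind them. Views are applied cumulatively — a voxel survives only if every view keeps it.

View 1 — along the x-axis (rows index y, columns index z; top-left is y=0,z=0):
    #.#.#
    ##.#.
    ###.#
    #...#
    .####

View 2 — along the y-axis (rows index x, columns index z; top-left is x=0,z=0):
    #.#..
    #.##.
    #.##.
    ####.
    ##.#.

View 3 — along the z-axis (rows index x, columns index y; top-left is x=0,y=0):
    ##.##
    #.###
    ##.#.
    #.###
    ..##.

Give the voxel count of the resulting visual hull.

voxel count = 29

start: 5×5×5 = 125 voxels
V1 x: intersect with YZ mask (16 set) -- 80 left
V2 y: intersect with XZ mask (15 set) -- 46 left
V3 z: intersect with XY mask (17 set) -- 29 left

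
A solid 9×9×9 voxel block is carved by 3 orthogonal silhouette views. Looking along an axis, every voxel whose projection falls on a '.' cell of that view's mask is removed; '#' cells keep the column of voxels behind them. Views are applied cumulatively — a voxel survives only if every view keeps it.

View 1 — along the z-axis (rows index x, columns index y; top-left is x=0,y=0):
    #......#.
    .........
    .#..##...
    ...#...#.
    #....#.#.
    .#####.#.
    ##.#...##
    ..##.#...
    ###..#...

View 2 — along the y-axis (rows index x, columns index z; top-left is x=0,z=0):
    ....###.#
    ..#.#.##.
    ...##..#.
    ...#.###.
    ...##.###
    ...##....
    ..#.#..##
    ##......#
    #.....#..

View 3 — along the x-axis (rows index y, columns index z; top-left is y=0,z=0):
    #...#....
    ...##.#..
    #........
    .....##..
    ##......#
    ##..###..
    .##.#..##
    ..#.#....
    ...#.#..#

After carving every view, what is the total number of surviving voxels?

initial block: 9^3 = 729
  1. axis=2 (XY plane), |mask|=28  ⇒  voxels=252
  2. axis=1 (XZ plane), |mask|=31  ⇒  voxels=89
  3. axis=0 (YZ plane), |mask|=26  ⇒  voxels=28

voxel count = 28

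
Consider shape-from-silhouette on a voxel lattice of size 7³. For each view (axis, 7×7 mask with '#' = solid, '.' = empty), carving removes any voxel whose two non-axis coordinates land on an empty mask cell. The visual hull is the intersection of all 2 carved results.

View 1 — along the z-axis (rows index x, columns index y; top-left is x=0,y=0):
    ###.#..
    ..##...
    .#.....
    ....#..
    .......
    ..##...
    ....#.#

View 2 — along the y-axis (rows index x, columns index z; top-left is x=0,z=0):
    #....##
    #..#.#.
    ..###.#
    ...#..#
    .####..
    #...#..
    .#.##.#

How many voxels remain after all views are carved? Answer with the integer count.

before carving: 343 voxels (7×7×7)
step 1: project along z, AND mask (12/49) → |grid| = 84
step 2: project along y, AND mask (22/49) → |grid| = 36

voxel count = 36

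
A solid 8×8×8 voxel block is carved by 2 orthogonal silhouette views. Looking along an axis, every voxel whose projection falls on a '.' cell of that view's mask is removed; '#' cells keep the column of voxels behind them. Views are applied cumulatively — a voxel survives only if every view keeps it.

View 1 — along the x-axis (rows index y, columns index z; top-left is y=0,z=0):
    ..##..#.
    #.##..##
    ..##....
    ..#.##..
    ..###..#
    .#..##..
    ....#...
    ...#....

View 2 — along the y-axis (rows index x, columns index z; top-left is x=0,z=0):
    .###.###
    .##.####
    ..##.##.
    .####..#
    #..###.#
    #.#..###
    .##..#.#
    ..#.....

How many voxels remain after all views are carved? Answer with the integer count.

remaining voxels: 105

full grid |V| = 512
carve view 1 (along x, YZ-mask fill 22/64): 176 voxels remain
carve view 2 (along y, XZ-mask fill 36/64): 105 voxels remain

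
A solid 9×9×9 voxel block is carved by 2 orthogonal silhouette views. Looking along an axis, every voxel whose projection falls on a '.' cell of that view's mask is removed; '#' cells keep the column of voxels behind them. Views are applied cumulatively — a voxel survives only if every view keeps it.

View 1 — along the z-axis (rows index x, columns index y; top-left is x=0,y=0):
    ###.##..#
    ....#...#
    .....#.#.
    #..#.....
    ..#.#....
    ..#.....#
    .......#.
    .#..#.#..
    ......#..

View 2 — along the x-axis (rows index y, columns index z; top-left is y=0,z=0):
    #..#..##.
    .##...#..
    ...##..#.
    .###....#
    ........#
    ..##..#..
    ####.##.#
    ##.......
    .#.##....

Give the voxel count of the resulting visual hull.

|visual hull| = 64

initial block: 9^3 = 729
[1] z-view keeps 21 columns → grid now 189
[2] x-view keeps 30 columns → grid now 64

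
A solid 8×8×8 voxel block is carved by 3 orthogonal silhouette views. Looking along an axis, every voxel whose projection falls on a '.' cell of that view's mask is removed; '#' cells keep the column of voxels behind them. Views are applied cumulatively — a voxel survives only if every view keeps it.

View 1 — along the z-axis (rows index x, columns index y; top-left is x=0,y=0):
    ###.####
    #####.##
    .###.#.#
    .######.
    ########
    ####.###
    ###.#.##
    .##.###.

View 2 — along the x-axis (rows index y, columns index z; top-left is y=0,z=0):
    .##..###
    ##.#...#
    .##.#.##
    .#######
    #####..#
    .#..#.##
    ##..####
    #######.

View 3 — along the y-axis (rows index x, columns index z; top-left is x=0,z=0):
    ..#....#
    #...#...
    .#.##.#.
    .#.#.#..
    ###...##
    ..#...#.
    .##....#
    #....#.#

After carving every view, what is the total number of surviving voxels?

initial block: 8^3 = 512
[1] z-view keeps 51 columns → grid now 408
[2] x-view keeps 44 columns → grid now 276
[3] y-view keeps 24 columns → grid now 110

voxel count = 110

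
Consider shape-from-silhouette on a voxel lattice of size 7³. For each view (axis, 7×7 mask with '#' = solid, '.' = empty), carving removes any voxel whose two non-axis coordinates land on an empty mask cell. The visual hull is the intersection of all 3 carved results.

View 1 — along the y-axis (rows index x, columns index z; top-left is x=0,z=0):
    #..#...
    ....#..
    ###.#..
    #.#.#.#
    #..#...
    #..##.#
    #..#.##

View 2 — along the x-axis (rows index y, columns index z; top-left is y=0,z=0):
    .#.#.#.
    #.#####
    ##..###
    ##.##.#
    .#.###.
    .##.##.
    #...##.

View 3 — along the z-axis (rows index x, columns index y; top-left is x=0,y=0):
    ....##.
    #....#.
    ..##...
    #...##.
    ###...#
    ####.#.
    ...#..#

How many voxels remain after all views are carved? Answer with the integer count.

before carving: 343 voxels (7×7×7)
after view 1 [y-axis, 21 of 49 cells solid] → remaining = 147
after view 2 [x-axis, 30 of 49 cells solid] → remaining = 88
after view 3 [z-axis, 20 of 49 cells solid] → remaining = 34

|visual hull| = 34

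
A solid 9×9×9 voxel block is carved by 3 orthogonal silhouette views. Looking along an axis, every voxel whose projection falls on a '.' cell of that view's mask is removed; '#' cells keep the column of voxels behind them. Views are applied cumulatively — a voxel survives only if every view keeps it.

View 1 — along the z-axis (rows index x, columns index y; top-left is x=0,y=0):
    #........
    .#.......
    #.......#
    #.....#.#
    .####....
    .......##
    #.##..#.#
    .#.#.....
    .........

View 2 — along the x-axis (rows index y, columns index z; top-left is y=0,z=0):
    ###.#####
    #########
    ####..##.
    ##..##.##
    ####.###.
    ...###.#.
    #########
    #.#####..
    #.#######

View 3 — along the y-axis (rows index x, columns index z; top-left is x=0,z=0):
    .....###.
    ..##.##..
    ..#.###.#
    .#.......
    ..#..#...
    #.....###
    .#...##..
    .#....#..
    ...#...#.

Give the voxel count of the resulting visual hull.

|visual hull| = 46

full grid |V| = 729
  1. axis=2 (XY plane), |mask|=20  ⇒  voxels=180
  2. axis=0 (YZ plane), |mask|=63  ⇒  voxels=152
  3. axis=1 (XZ plane), |mask|=26  ⇒  voxels=46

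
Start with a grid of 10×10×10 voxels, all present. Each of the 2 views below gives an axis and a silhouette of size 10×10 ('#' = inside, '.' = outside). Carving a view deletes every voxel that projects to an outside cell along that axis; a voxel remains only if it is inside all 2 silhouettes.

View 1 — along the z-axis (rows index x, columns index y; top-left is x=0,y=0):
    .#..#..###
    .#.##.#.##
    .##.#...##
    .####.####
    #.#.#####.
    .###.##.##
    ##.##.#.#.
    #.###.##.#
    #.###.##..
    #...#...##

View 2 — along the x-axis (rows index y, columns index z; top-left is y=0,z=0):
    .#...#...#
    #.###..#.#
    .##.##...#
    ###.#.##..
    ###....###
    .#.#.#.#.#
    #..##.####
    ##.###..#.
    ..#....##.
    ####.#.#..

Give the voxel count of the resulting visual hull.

start: 10×10×10 = 1000 voxels
V1 z: intersect with XY mask (61 set) -- 610 left
V2 x: intersect with YZ mask (53 set) -- 326 left

voxel count = 326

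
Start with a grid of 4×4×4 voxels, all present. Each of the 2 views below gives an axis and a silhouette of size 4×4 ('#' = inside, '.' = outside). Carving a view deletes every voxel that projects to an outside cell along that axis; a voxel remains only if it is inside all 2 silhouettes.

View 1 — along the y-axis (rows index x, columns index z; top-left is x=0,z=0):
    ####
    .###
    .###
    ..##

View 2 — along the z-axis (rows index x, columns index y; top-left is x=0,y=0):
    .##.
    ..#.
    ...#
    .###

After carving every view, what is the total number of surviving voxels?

|visual hull| = 20

before carving: 64 voxels (4×4×4)
carve view 1 (along y, XZ-mask fill 12/16): 48 voxels remain
carve view 2 (along z, XY-mask fill 7/16): 20 voxels remain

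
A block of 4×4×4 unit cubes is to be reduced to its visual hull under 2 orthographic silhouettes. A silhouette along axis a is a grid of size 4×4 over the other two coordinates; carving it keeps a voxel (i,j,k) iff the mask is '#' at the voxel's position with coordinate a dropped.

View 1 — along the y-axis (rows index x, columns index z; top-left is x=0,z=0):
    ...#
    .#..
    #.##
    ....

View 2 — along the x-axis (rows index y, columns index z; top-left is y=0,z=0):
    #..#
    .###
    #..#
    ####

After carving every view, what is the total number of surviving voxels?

15 voxels

initial block: 4^3 = 64
V1 y: intersect with XZ mask (5 set) -- 20 left
V2 x: intersect with YZ mask (11 set) -- 15 left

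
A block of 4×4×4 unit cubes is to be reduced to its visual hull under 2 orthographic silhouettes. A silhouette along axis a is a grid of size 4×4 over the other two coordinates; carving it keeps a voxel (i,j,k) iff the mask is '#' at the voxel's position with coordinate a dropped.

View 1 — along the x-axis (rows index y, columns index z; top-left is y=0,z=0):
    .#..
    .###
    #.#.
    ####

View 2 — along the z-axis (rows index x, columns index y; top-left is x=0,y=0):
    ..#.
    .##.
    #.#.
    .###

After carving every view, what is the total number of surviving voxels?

initial block: 4^3 = 64
after view 1 [x-axis, 10 of 16 cells solid] → remaining = 40
after view 2 [z-axis, 8 of 16 cells solid] → remaining = 19

voxel count = 19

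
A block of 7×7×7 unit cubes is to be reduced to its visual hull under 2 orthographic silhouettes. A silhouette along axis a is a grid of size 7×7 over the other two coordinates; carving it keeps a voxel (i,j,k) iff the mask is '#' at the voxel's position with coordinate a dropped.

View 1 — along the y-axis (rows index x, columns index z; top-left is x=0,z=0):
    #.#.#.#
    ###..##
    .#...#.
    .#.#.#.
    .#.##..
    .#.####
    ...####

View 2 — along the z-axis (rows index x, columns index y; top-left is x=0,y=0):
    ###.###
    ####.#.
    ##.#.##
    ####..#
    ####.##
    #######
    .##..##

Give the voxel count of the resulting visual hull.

before carving: 343 voxels (7×7×7)
V1 y: intersect with XZ mask (26 set) -- 182 left
V2 z: intersect with XY mask (38 set) -- 143 left

143 voxels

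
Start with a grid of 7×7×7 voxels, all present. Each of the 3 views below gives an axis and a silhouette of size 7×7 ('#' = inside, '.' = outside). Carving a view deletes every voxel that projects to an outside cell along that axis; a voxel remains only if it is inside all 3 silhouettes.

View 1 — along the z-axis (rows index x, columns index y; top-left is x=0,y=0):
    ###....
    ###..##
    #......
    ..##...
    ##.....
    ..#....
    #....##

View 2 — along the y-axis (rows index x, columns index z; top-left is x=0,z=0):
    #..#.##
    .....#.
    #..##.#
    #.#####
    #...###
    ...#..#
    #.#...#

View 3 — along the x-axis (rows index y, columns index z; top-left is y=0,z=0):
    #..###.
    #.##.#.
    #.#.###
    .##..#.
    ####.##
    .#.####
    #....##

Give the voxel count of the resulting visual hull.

voxel count = 34

initial block: 7^3 = 343
after view 1 [z-axis, 17 of 49 cells solid] → remaining = 119
after view 2 [y-axis, 24 of 49 cells solid] → remaining = 52
after view 3 [x-axis, 30 of 49 cells solid] → remaining = 34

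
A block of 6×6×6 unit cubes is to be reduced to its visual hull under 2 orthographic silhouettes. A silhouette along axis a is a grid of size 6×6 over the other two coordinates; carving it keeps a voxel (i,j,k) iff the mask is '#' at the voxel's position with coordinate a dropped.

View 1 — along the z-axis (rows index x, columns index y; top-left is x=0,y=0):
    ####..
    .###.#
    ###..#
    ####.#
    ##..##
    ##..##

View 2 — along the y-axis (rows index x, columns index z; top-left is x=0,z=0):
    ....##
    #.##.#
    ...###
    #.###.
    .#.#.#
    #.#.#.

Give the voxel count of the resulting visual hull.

voxel count = 80

before carving: 216 voxels (6×6×6)
after view 1 [z-axis, 25 of 36 cells solid] → remaining = 150
after view 2 [y-axis, 19 of 36 cells solid] → remaining = 80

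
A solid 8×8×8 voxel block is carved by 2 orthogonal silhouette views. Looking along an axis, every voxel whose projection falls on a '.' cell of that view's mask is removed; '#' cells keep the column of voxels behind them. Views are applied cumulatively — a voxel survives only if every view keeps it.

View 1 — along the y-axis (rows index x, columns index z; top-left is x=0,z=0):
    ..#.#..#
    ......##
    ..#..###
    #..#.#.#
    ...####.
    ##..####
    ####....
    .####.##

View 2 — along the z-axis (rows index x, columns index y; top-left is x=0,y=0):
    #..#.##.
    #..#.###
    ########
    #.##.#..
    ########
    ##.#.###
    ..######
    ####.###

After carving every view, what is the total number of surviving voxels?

before carving: 512 voxels (8×8×8)
V1 y: intersect with XZ mask (33 set) -- 264 left
V2 z: intersect with XY mask (48 set) -- 204 left

voxel count = 204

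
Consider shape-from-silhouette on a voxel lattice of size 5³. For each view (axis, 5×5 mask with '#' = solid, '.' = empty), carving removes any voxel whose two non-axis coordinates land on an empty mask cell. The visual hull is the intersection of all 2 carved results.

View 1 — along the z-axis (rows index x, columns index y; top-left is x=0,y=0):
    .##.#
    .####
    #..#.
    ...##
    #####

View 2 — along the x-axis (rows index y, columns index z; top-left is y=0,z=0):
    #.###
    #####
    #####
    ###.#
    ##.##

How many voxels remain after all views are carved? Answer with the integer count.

voxel count = 70

before carving: 125 voxels (5×5×5)
  1. axis=2 (XY plane), |mask|=16  ⇒  voxels=80
  2. axis=0 (YZ plane), |mask|=22  ⇒  voxels=70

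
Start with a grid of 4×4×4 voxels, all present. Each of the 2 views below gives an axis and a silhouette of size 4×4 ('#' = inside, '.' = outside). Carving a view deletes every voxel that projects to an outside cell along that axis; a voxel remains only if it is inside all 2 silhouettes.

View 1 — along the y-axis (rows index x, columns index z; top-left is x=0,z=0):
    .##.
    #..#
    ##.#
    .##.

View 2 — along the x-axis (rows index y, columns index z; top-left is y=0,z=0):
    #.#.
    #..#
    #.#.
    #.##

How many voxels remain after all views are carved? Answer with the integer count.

initial block: 4^3 = 64
step 1: project along y, AND mask (9/16) → |grid| = 36
step 2: project along x, AND mask (9/16) → |grid| = 18

voxel count = 18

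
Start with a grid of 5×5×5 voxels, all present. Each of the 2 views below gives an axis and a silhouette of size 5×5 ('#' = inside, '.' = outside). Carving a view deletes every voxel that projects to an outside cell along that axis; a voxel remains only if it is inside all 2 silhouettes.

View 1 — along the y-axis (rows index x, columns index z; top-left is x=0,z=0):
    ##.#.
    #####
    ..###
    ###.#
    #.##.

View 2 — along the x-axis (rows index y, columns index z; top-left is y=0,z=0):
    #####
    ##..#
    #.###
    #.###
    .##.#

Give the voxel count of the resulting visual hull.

voxel count = 68

initial block: 5^3 = 125
[1] y-view keeps 18 columns → grid now 90
[2] x-view keeps 19 columns → grid now 68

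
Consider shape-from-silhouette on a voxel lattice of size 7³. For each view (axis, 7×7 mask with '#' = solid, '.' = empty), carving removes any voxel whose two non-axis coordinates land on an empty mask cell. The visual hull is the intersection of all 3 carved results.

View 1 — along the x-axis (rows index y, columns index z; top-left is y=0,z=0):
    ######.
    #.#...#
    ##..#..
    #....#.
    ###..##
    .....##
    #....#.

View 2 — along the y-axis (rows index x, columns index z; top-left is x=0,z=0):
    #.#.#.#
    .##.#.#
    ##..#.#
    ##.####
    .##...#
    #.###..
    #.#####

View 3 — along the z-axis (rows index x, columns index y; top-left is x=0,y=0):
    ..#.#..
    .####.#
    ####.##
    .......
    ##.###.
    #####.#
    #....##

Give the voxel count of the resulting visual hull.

voxel count = 52

full grid |V| = 343
V1 x: intersect with YZ mask (23 set) -- 161 left
V2 y: intersect with XZ mask (31 set) -- 100 left
V3 z: intersect with XY mask (27 set) -- 52 left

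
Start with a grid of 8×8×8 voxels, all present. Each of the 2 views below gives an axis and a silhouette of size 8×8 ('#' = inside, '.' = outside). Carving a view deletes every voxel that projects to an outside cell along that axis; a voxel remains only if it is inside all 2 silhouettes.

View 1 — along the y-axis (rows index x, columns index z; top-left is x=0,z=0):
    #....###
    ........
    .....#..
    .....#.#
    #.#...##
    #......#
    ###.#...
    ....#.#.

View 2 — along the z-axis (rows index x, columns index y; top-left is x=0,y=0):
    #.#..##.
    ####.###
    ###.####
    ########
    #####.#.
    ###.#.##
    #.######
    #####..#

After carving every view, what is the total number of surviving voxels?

start: 8×8×8 = 512 voxels
V1 y: intersect with XZ mask (19 set) -- 152 left
V2 z: intersect with XY mask (51 set) -- 115 left

voxel count = 115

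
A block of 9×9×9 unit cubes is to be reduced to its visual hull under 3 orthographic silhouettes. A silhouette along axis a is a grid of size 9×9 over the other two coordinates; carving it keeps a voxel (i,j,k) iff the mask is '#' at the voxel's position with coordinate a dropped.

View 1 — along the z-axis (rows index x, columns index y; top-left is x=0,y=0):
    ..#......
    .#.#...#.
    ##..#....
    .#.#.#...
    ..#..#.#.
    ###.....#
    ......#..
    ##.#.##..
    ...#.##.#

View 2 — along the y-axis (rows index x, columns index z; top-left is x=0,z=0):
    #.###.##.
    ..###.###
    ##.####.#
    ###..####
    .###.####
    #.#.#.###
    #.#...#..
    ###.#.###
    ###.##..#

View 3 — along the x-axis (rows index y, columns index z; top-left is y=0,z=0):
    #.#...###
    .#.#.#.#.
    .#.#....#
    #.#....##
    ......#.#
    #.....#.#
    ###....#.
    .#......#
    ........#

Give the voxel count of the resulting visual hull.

before carving: 729 voxels (9×9×9)
  1. axis=2 (XY plane), |mask|=27  ⇒  voxels=243
  2. axis=1 (XZ plane), |mask|=55  ⇒  voxels=173
  3. axis=0 (YZ plane), |mask|=28  ⇒  voxels=69

remaining voxels: 69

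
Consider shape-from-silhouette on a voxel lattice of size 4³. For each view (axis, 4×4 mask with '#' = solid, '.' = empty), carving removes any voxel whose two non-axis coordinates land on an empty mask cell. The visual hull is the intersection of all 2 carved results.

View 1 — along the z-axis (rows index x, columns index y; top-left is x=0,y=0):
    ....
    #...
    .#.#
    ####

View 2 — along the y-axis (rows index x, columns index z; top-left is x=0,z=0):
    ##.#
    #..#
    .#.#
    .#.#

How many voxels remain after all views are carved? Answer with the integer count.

|visual hull| = 14

before carving: 64 voxels (4×4×4)
V1 z: intersect with XY mask (7 set) -- 28 left
V2 y: intersect with XZ mask (9 set) -- 14 left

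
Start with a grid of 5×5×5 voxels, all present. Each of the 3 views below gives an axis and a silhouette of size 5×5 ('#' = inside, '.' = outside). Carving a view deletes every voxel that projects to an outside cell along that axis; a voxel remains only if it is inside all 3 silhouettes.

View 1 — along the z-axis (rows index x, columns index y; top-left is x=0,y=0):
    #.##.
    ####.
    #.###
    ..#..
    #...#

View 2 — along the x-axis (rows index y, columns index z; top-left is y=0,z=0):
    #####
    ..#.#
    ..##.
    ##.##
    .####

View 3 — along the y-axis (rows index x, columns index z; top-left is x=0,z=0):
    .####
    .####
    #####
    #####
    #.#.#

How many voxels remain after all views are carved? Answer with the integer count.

before carving: 125 voxels (5×5×5)
V1 z: intersect with XY mask (14 set) -- 70 left
V2 x: intersect with YZ mask (17 set) -- 50 left
V3 y: intersect with XZ mask (21 set) -- 42 left

voxel count = 42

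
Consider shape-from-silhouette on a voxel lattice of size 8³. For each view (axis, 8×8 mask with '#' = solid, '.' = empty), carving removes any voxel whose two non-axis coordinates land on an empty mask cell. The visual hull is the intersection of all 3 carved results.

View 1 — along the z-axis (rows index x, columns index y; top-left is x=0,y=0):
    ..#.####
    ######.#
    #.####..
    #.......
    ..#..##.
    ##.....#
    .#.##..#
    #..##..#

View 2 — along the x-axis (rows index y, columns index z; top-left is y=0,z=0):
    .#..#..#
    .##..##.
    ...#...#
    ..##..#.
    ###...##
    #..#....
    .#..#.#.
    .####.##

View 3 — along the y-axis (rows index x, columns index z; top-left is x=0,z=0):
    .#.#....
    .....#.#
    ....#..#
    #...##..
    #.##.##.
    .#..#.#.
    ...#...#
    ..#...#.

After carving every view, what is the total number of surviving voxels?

|visual hull| = 37

before carving: 512 voxels (8×8×8)
V1 z: intersect with XY mask (32 set) -- 256 left
V2 x: intersect with YZ mask (28 set) -- 116 left
V3 y: intersect with XZ mask (21 set) -- 37 left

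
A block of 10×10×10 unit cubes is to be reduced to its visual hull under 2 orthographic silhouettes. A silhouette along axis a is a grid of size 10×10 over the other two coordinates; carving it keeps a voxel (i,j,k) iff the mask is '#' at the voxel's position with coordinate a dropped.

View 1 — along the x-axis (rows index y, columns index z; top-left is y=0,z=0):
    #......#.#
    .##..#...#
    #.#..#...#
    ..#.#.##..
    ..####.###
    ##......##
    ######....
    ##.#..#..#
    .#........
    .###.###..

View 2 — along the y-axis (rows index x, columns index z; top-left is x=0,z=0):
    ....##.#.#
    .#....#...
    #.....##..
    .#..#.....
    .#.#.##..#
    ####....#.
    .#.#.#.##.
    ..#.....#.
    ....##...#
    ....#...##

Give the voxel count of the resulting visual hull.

|visual hull| = 149

before carving: 1000 voxels (10×10×10)
V1 x: intersect with YZ mask (44 set) -- 440 left
V2 y: intersect with XZ mask (34 set) -- 149 left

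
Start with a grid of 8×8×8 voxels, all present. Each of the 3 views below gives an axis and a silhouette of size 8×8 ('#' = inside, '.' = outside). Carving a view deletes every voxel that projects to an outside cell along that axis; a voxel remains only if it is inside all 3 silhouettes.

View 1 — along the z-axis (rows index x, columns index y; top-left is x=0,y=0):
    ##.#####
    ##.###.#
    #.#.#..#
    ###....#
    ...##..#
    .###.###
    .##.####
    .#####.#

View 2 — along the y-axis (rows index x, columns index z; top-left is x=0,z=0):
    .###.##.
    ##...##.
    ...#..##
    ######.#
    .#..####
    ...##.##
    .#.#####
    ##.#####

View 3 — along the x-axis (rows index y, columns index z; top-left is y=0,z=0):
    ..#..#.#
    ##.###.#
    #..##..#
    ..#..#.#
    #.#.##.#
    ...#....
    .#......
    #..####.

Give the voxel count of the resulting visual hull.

start: 8×8×8 = 512 voxels
step 1: project along z, AND mask (42/64) → |grid| = 336
step 2: project along y, AND mask (41/64) → |grid| = 216
step 3: project along x, AND mask (28/64) → |grid| = 105

voxel count = 105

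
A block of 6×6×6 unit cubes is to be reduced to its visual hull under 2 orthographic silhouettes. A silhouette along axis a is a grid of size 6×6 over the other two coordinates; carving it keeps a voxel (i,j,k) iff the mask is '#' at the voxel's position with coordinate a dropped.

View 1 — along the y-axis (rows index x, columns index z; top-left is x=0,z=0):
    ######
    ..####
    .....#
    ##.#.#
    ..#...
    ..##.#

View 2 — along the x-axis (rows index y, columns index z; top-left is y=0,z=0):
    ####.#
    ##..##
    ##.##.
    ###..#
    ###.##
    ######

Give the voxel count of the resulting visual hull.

initial block: 6^3 = 216
step 1: project along y, AND mask (19/36) → |grid| = 114
step 2: project along x, AND mask (28/36) → |grid| = 85

|visual hull| = 85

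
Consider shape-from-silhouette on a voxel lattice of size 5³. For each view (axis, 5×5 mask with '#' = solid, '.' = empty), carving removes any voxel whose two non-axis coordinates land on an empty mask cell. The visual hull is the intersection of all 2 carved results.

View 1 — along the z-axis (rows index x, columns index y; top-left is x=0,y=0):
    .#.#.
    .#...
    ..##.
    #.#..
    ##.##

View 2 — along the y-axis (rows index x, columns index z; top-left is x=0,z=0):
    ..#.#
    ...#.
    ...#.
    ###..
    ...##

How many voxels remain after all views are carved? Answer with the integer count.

21 voxels

before carving: 125 voxels (5×5×5)
  1. axis=2 (XY plane), |mask|=11  ⇒  voxels=55
  2. axis=1 (XZ plane), |mask|=9  ⇒  voxels=21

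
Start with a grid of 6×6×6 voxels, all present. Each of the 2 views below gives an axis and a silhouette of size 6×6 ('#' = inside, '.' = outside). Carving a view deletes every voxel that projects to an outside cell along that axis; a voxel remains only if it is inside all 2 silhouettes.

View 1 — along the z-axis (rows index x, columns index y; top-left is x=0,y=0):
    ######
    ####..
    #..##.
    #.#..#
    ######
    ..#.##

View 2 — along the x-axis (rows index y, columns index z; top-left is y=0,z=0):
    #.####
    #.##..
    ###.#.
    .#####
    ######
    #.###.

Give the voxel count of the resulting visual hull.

voxel count = 114

start: 6×6×6 = 216 voxels
[1] z-view keeps 25 columns → grid now 150
[2] x-view keeps 27 columns → grid now 114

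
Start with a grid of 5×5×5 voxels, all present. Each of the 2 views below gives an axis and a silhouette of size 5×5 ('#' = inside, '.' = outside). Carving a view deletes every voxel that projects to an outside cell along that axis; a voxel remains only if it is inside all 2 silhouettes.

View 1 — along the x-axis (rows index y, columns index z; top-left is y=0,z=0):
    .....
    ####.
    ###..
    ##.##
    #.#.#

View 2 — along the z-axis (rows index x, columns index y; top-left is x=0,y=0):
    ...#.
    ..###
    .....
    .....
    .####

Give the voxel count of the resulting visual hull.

full grid |V| = 125
V1 x: intersect with YZ mask (14 set) -- 70 left
V2 z: intersect with XY mask (8 set) -- 28 left

voxel count = 28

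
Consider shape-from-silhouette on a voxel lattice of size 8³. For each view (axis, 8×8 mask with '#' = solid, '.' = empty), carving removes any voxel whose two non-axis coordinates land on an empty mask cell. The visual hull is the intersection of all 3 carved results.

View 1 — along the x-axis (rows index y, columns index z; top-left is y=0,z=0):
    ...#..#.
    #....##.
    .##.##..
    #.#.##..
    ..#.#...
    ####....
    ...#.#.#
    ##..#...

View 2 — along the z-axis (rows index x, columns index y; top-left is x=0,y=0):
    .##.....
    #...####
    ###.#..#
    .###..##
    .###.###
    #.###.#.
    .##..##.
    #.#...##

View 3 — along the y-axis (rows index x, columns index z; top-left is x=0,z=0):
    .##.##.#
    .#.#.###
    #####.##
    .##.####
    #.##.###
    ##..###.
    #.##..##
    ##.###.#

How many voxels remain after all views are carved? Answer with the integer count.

voxel count = 80

full grid |V| = 512
carve view 1 (along x, YZ-mask fill 25/64): 200 voxels remain
carve view 2 (along z, XY-mask fill 36/64): 114 voxels remain
carve view 3 (along y, XZ-mask fill 45/64): 80 voxels remain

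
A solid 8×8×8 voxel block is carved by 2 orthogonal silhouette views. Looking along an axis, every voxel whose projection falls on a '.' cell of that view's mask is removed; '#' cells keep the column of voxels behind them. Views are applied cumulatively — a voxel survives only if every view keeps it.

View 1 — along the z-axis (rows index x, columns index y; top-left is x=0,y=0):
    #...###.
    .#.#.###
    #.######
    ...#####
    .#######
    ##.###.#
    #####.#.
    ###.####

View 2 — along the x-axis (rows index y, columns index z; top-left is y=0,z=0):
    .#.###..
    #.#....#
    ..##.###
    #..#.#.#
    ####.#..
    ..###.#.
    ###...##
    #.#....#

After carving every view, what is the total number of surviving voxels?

initial block: 8^3 = 512
carve view 1 (along z, XY-mask fill 47/64): 376 voxels remain
carve view 2 (along x, YZ-mask fill 33/64): 195 voxels remain

remaining voxels: 195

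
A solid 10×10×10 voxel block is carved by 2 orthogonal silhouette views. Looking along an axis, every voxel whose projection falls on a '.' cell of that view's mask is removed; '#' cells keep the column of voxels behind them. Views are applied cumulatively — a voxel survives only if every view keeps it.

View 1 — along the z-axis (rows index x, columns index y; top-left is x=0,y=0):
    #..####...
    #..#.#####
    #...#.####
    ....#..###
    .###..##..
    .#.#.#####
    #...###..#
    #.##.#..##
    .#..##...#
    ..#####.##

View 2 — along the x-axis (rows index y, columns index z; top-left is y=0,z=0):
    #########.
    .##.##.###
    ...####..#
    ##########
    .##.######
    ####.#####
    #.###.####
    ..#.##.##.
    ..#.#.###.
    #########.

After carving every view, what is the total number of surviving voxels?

before carving: 1000 voxels (10×10×10)
carve view 1 (along z, XY-mask fill 56/100): 560 voxels remain
carve view 2 (along x, YZ-mask fill 75/100): 435 voxels remain

435 voxels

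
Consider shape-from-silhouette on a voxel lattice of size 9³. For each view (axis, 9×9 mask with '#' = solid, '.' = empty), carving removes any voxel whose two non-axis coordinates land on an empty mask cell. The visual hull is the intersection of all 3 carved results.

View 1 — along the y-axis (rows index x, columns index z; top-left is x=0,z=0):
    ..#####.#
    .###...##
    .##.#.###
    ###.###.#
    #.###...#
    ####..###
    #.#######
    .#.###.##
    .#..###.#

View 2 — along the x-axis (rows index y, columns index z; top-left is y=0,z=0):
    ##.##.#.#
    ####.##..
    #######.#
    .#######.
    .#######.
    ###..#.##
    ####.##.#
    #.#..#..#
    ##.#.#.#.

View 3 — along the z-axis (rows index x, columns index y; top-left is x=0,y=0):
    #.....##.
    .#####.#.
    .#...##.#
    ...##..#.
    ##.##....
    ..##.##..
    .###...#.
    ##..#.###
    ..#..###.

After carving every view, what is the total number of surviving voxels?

153 voxels

start: 9×9×9 = 729 voxels
carve view 1 (along y, XZ-mask fill 55/81): 495 voxels remain
carve view 2 (along x, YZ-mask fill 56/81): 336 voxels remain
carve view 3 (along z, XY-mask fill 38/81): 153 voxels remain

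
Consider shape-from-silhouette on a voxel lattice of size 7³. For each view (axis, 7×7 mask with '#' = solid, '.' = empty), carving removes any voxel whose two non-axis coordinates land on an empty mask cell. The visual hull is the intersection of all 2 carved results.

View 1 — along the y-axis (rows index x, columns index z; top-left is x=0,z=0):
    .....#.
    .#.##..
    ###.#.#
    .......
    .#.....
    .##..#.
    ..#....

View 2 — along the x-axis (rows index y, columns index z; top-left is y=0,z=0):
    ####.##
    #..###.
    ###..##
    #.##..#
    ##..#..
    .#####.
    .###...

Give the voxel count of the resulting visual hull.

remaining voxels: 62

start: 7×7×7 = 343 voxels
carve view 1 (along y, XZ-mask fill 14/49): 98 voxels remain
carve view 2 (along x, YZ-mask fill 30/49): 62 voxels remain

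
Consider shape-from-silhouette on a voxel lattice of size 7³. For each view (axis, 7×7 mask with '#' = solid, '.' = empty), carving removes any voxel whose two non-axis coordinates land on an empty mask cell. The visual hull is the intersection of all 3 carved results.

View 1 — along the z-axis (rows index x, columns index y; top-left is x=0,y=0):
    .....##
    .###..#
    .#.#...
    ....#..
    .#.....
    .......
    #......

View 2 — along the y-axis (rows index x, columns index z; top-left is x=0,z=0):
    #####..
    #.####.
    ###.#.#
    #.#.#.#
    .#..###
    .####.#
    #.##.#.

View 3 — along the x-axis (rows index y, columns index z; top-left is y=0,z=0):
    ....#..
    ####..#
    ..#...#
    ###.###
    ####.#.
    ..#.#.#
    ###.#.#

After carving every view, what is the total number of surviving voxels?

voxel count = 30

before carving: 343 voxels (7×7×7)
  1. axis=2 (XY plane), |mask|=11  ⇒  voxels=77
  2. axis=1 (XZ plane), |mask|=32  ⇒  voxels=52
  3. axis=0 (YZ plane), |mask|=27  ⇒  voxels=30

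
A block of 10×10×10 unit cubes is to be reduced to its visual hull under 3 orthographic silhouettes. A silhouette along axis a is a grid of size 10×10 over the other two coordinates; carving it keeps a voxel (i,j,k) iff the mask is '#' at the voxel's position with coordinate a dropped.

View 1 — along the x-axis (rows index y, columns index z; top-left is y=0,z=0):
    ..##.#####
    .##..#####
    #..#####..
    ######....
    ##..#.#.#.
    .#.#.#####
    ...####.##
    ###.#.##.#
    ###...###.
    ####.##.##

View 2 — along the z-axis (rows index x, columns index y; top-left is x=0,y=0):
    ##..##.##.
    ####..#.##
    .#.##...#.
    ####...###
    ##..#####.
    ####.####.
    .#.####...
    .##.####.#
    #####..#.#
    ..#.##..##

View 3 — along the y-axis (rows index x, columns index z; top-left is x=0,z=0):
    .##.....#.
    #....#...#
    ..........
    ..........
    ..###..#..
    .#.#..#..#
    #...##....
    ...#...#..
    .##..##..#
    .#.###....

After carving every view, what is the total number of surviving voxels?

full grid |V| = 1000
  1. axis=0 (YZ plane), |mask|=65  ⇒  voxels=650
  2. axis=2 (XY plane), |mask|=63  ⇒  voxels=408
  3. axis=1 (XZ plane), |mask|=28  ⇒  voxels=119

voxel count = 119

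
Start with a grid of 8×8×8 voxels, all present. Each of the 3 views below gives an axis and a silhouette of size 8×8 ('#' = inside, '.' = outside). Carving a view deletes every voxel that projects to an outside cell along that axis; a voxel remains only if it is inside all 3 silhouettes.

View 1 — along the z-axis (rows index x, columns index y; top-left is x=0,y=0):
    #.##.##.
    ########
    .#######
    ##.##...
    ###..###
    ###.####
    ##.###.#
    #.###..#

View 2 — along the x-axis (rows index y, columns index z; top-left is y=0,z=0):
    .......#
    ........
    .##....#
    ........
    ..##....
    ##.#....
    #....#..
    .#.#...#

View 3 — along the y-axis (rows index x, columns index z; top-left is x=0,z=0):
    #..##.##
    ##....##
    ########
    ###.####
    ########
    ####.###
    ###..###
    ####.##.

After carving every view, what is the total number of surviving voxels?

66 voxels

initial block: 8^3 = 512
after view 1 [z-axis, 48 of 64 cells solid] → remaining = 384
after view 2 [x-axis, 14 of 64 cells solid] → remaining = 83
after view 3 [y-axis, 51 of 64 cells solid] → remaining = 66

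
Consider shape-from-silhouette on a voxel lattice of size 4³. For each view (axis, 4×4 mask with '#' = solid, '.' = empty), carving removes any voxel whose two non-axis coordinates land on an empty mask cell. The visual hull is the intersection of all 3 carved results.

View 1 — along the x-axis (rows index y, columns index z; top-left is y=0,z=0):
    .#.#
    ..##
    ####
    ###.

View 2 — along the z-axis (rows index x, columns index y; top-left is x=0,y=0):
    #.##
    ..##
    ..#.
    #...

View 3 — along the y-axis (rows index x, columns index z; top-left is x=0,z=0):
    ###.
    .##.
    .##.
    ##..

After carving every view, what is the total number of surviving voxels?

14 voxels

full grid |V| = 64
[1] x-view keeps 11 columns → grid now 44
[2] z-view keeps 7 columns → grid now 22
[3] y-view keeps 9 columns → grid now 14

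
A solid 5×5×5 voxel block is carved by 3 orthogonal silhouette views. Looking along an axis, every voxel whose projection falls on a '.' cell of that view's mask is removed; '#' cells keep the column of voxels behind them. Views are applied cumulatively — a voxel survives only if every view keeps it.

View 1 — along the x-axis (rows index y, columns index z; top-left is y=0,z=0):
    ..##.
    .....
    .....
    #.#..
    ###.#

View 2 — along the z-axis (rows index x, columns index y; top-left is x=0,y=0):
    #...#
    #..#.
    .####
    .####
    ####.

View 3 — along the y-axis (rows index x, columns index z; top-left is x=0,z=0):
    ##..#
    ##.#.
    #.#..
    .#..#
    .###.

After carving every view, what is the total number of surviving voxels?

initial block: 5^3 = 125
  1. axis=0 (YZ plane), |mask|=8  ⇒  voxels=40
  2. axis=2 (XY plane), |mask|=16  ⇒  voxels=26
  3. axis=1 (XZ plane), |mask|=13  ⇒  voxels=14

14 voxels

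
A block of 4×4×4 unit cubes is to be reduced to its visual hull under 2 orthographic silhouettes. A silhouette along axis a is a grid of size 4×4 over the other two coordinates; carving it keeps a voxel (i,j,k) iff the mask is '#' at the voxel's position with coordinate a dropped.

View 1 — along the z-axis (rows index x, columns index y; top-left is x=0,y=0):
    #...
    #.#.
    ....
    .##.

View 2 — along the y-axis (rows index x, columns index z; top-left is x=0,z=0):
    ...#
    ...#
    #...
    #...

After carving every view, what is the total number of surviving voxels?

5 voxels

full grid |V| = 64
carve view 1 (along z, XY-mask fill 5/16): 20 voxels remain
carve view 2 (along y, XZ-mask fill 4/16): 5 voxels remain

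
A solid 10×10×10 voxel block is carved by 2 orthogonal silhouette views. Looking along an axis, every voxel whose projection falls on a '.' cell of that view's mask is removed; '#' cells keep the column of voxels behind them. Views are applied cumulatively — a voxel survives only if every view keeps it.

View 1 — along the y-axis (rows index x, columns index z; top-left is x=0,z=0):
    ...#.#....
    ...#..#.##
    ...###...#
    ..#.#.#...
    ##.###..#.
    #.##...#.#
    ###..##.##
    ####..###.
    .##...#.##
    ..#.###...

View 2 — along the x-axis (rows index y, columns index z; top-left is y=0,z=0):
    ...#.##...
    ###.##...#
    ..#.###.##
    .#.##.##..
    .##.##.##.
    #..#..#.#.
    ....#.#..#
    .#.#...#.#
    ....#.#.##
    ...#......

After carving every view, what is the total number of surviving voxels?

203 voxels

full grid |V| = 1000
carve view 1 (along y, XZ-mask fill 47/100): 470 voxels remain
carve view 2 (along x, YZ-mask fill 42/100): 203 voxels remain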